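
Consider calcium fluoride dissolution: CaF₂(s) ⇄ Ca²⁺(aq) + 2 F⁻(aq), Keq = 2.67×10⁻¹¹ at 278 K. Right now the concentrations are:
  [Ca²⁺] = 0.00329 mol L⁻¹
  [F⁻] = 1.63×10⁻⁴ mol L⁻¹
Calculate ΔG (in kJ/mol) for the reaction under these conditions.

ΔG = 2.74 kJ/mol

(CaF₂ is a pure solid — omitted from Q.)
Q = [Ca²⁺]·[F⁻]² = (0.00329)·(1.63×10⁻⁴)² = 8.74×10⁻¹¹
ΔG = RT ln(Q/Keq) = (8.314 J mol⁻¹ K⁻¹)(278 K) × ln(8.74×10⁻¹¹/2.67×10⁻¹¹)
   = (2.311 kJ/mol)(1.186) = 2.74 kJ/mol
ΔG > 0, so the forward reaction is non-spontaneous (proceeds in reverse).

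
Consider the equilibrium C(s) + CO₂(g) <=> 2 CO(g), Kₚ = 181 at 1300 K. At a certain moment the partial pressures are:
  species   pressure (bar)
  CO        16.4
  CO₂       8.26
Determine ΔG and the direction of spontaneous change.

ΔG = -18.5 kJ/mol; the forward reaction is spontaneous

(C is a pure solid — omitted from Qₚ.)
Qₚ = P(CO)² / P(CO₂) = (16.4)² / (8.26) = 32.6
ΔG = RT ln(Qₚ/Kₚ) = (8.314 J mol⁻¹ K⁻¹)(1300 K) × ln(32.6/181)
   = (10.81 kJ/mol)(-1.714) = -18.5 kJ/mol
ΔG < 0, so the forward reaction is spontaneous (proceeds forward).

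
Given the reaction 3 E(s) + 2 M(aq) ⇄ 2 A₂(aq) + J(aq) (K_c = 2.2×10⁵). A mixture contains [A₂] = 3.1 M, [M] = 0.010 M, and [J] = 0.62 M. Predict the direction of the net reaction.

forward (toward products)

(E is a pure solid — omitted from Q_c.)
Q_c = [A₂]²·[J] / [M]² = (3.1)²·(0.62) / (0.010)² = 60000
Q_c = 60000 < K_c = 2.2×10⁵, so the forward reaction proceeds.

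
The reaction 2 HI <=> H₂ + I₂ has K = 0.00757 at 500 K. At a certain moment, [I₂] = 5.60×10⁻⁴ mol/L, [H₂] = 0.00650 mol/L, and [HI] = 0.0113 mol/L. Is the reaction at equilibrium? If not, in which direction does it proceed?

Q = [H₂]·[I₂] / [HI]² = (0.00650)·(5.60×10⁻⁴) / (0.0113)² = 0.0285
Q = 0.0285 > K = 0.00757, so the reverse reaction proceeds.

in the reverse direction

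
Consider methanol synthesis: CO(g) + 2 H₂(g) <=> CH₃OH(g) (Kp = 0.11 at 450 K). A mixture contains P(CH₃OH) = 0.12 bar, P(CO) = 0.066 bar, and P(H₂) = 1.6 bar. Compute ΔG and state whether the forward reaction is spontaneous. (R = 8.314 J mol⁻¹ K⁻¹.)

ΔG = 6.98 kJ/mol; the forward reaction is non-spontaneous

Qp = P(CH₃OH) / (P(CO)·P(H₂)²) = (0.12) / ((0.066)·(1.6)²) = 0.710
ΔG = RT ln(Qp/Kp) = (8.314 J mol⁻¹ K⁻¹)(450 K) × ln(0.710/0.11)
   = (3.741 kJ/mol)(1.865) = 6.98 kJ/mol
ΔG > 0, so the forward reaction is non-spontaneous (proceeds in reverse).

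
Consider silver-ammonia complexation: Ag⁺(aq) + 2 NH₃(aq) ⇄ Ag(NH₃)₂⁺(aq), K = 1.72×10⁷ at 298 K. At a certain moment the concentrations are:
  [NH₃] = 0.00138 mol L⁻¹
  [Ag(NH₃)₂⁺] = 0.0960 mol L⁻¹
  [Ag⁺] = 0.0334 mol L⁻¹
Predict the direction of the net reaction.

forward (toward products)

Q = [Ag(NH₃)₂⁺] / ([Ag⁺]·[NH₃]²) = (0.0960) / ((0.0334)·(0.00138)²) = 1.51×10⁶
Q = 1.51×10⁶ < K = 1.72×10⁷, so the forward reaction proceeds.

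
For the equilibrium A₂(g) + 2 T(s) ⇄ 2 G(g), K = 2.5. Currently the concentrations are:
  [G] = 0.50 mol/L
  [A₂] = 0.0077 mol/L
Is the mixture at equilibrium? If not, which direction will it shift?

no; Q > K, reaction proceeds in reverse

(T is a pure solid — omitted from Q.)
Q = [G]² / [A₂] = (0.50)² / (0.0077) = 32
Q = 32 > K = 2.5: net reverse reaction.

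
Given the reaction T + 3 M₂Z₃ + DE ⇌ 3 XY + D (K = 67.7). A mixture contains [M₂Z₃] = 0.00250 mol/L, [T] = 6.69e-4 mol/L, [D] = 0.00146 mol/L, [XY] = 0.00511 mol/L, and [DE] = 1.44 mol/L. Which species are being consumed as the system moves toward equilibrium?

Q = [XY]³·[D] / ([T]·[M₂Z₃]³·[DE]) = (0.00511)³·(0.00146) / ((6.69e-4)·(0.00250)³·(1.44)) = 12.9
Q = 12.9 < K = 67.7: net forward reaction.

T, M₂Z₃, DE (reactants)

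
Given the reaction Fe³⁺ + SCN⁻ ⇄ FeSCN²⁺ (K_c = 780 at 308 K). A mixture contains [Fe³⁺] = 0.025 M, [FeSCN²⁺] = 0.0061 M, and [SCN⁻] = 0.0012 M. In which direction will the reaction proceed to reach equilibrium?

Q_c = [FeSCN²⁺] / ([Fe³⁺]·[SCN⁻]) = (0.0061) / ((0.025)·(0.0012)) = 200
Q_c = 200 < K_c = 780, so the forward reaction proceeds.

to the right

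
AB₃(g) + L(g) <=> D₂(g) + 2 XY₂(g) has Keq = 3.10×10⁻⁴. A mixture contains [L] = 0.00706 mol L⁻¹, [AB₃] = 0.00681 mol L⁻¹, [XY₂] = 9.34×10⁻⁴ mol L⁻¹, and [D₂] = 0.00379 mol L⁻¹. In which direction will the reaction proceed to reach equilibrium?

Q = [D₂]·[XY₂]² / ([AB₃]·[L]) = (0.00379)·(9.34×10⁻⁴)² / ((0.00681)·(0.00706)) = 6.88×10⁻⁵
Q = 6.88×10⁻⁵ < Keq = 3.10×10⁻⁴, so the forward reaction proceeds.

toward products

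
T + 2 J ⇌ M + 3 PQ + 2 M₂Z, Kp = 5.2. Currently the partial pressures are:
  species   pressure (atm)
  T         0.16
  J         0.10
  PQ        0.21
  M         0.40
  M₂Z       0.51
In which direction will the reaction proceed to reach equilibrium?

Qp = P(M)·P(PQ)³·P(M₂Z)² / (P(T)·P(J)²) = (0.40)·(0.21)³·(0.51)² / ((0.16)·(0.10)²) = 0.60
Qp = 0.60 < Kp = 5.2, so the forward reaction proceeds.

in the forward direction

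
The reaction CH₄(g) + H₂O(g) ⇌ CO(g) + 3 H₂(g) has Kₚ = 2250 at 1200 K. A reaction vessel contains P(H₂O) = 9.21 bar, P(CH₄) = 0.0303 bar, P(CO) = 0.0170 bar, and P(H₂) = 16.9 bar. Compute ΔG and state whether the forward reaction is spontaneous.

ΔG = -20.3 kJ/mol; the forward reaction is spontaneous

Qₚ = P(CO)·P(H₂)³ / (P(CH₄)·P(H₂O)) = (0.0170)·(16.9)³ / ((0.0303)·(9.21)) = 294
ΔG = RT ln(Qₚ/Kₚ) = (8.314 J mol⁻¹ K⁻¹)(1200 K) × ln(294/2250)
   = (9.977 kJ/mol)(-2.035) = -20.3 kJ/mol
ΔG < 0, so the forward reaction is spontaneous (proceeds forward).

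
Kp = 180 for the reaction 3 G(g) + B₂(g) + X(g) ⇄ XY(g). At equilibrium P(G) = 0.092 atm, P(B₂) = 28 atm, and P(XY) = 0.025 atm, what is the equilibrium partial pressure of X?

P(X) = 0.0064 atm

At equilibrium, Kp = P(XY) / (P(G)³·P(B₂)·P(X)) = 180.
(0.025) / ((0.092)³·(28)·(P(X))) = 180
P(X) = 0.00637 = 0.0064 atm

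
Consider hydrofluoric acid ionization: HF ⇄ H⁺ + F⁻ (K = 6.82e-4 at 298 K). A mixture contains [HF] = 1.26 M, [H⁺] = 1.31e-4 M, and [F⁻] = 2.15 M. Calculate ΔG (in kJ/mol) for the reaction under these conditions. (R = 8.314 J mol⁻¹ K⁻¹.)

ΔG = -2.76 kJ/mol

Q = [H⁺]·[F⁻] / [HF] = (1.31e-4)·(2.15) / (1.26) = 2.24e-4
ΔG = RT ln(Q/K) = (8.314 J mol⁻¹ K⁻¹)(298 K) × ln(2.24e-4/6.82e-4)
   = (2.478 kJ/mol)(-1.113) = -2.76 kJ/mol
ΔG < 0, so the forward reaction is spontaneous (proceeds forward).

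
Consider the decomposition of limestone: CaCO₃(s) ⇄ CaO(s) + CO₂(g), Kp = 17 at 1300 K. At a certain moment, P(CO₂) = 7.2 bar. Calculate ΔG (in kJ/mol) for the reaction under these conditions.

ΔG = -9.29 kJ/mol

(CaCO₃, CaO are pure solids — omitted from Qp.)
Qp = P(CO₂) = 7.20
ΔG = RT ln(Qp/Kp) = (8.314 J mol⁻¹ K⁻¹)(1300 K) × ln(7.20/17)
   = (10.81 kJ/mol)(-0.8591) = -9.29 kJ/mol
ΔG < 0, so the forward reaction is spontaneous (proceeds forward).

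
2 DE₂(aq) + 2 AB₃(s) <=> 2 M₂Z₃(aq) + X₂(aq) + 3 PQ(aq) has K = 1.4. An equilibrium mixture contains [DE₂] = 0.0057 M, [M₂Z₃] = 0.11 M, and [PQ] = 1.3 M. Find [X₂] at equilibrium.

(AB₃ is a pure solid — omitted from K.)
At equilibrium, K = [M₂Z₃]²·[X₂]·[PQ]³ / [DE₂]² = 1.4.
(0.11)²·([X₂])·(1.3)³ / (0.0057)² = 1.4
[X₂] = 0.00171 = 0.0017 M

[X₂] = 0.0017 M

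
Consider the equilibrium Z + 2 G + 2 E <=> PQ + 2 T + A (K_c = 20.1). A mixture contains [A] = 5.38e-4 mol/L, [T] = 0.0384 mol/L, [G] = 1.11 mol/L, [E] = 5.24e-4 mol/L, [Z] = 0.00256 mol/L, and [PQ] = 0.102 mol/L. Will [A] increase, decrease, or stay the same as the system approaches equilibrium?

Q_c = [PQ]·[T]²·[A] / ([Z]·[G]²·[E]²) = (0.102)·(0.0384)²·(5.38e-4) / ((0.00256)·(1.11)²·(5.24e-4)²) = 93.4
Q_c = 93.4 > K_c = 20.1: net reverse reaction.
A is a product, so it decreases.

decrease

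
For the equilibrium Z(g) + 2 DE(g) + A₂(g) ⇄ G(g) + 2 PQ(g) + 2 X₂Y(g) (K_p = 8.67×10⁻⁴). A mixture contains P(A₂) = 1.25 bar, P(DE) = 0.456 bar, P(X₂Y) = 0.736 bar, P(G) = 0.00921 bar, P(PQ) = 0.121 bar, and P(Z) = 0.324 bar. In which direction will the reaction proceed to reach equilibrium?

at equilibrium

Q_p = P(G)·P(PQ)²·P(X₂Y)² / (P(Z)·P(DE)²·P(A₂)) = (0.00921)·(0.121)²·(0.736)² / ((0.324)·(0.456)²·(1.25)) = 8.67×10⁻⁴
Q_p = 8.67×10⁻⁴ = K_p, so the system is already at equilibrium.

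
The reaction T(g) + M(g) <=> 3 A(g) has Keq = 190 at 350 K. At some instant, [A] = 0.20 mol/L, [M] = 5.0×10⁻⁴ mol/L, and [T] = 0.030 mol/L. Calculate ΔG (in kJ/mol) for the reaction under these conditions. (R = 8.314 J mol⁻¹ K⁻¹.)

ΔG = 3.00 kJ/mol

Q = [A]³ / ([T]·[M]) = (0.20)³ / ((0.030)·(5.0×10⁻⁴)) = 533
ΔG = RT ln(Q/Keq) = (8.314 J mol⁻¹ K⁻¹)(350 K) × ln(533/190)
   = (2.910 kJ/mol)(1.031) = 3.00 kJ/mol
ΔG > 0, so the forward reaction is non-spontaneous (proceeds in reverse).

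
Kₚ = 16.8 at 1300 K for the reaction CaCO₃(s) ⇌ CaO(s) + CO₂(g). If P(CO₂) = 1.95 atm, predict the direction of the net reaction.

(CaCO₃, CaO are pure solids — omitted from Qₚ.)
Qₚ = P(CO₂) = 1.95
Qₚ = 1.95 < Kₚ = 16.8, so the forward reaction proceeds.

toward products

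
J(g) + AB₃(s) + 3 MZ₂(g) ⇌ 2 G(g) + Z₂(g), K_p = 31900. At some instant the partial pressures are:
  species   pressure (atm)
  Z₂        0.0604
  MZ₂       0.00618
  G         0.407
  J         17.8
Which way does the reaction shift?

in the forward direction

(AB₃ is a pure solid — omitted from Q_p.)
Q_p = P(G)²·P(Z₂) / (P(J)·P(MZ₂)³) = (0.407)²·(0.0604) / ((17.8)·(0.00618)³) = 2380
Q_p = 2380 < K_p = 31900, so the forward reaction proceeds.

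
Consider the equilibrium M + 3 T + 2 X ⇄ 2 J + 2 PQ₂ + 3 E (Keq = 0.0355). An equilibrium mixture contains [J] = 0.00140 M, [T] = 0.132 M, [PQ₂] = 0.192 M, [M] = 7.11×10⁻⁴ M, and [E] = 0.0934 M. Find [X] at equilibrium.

[X] = 0.0318 M

At equilibrium, Keq = [J]²·[PQ₂]²·[E]³ / ([M]·[T]³·[X]²) = 0.0355.
(0.00140)²·(0.192)²·(0.0934)³ / ((7.11×10⁻⁴)·(0.132)³·([X])²) = 0.0355
[X]² = 0.00101 ⇒ [X] = 0.0318 M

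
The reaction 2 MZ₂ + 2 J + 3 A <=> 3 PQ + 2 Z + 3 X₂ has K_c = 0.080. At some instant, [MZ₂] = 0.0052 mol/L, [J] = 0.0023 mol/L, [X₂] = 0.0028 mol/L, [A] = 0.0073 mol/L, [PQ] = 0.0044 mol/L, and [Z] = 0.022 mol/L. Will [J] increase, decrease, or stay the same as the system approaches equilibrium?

Q_c = [PQ]³·[Z]²·[X₂]³ / ([MZ₂]²·[J]²·[A]³) = (0.0044)³·(0.022)²·(0.0028)³ / ((0.0052)²·(0.0023)²·(0.0073)³) = 0.016
Q_c = 0.016 < K_c = 0.080: net forward reaction.
J is a reactant, so it decreases.

decrease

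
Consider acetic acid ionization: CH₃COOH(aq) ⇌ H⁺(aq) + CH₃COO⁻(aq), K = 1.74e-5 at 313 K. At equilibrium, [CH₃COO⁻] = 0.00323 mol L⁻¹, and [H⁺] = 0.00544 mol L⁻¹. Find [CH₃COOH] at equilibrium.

At equilibrium, K = [H⁺]·[CH₃COO⁻] / [CH₃COOH] = 1.74e-5.
(0.00544)·(0.00323) / ([CH₃COOH]) = 1.74e-5
[CH₃COOH] = 1.01 mol L⁻¹

[CH₃COOH] = 1.01 mol L⁻¹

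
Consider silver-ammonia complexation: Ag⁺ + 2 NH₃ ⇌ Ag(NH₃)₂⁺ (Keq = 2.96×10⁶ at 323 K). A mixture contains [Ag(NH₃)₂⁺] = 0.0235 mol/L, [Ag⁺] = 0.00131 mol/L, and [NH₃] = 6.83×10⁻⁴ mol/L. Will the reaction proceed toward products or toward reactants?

Q = [Ag(NH₃)₂⁺] / ([Ag⁺]·[NH₃]²) = (0.0235) / ((0.00131)·(6.83×10⁻⁴)²) = 3.85×10⁷
Q = 3.85×10⁷ > Keq = 2.96×10⁶, so the reverse reaction proceeds.

reverse (toward reactants)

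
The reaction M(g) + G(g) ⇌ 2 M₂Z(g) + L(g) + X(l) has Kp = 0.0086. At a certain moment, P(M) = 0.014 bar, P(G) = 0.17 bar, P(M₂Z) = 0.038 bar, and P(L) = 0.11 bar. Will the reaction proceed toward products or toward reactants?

(X is a pure liquid — omitted from Qp.)
Qp = P(M₂Z)²·P(L) / (P(M)·P(G)) = (0.038)²·(0.11) / ((0.014)·(0.17)) = 0.067
Qp = 0.067 > Kp = 0.0086, so the reverse reaction proceeds.

in the reverse direction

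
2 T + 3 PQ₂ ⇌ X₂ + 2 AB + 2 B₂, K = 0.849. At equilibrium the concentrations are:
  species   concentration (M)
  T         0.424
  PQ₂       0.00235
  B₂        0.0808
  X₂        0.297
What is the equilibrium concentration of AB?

At equilibrium, K = [X₂]·[AB]²·[B₂]² / ([T]²·[PQ₂]³) = 0.849.
(0.297)·([AB])²·(0.0808)² / ((0.424)²·(0.00235)³) = 0.849
[AB]² = 1.02e-6 ⇒ [AB] = 0.00101 M

[AB] = 0.00101 M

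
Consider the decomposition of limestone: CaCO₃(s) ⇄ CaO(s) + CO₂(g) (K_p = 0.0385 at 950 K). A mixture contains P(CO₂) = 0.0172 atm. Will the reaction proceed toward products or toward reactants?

toward products

(CaCO₃, CaO are pure solids — omitted from Q_p.)
Q_p = P(CO₂) = 0.0172
Q_p = 0.0172 < K_p = 0.0385, so the forward reaction proceeds.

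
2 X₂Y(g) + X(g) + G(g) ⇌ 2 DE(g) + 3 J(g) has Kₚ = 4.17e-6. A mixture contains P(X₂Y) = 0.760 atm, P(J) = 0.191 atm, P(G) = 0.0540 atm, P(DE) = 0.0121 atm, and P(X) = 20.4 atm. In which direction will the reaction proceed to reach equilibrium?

Qₚ = P(DE)²·P(J)³ / (P(X₂Y)²·P(X)·P(G)) = (0.0121)²·(0.191)³ / ((0.760)²·(20.4)·(0.0540)) = 1.60e-6
Qₚ = 1.60e-6 < Kₚ = 4.17e-6, so the forward reaction proceeds.

to the right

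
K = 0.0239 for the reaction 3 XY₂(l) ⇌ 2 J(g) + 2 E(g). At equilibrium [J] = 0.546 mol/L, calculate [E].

(XY₂ is a pure liquid — omitted from K.)
At equilibrium, K = [J]²·[E]² = 0.0239.
(0.546)²·([E])² = 0.0239
[E]² = 0.0802 ⇒ [E] = 0.283 mol/L

[E] = 0.283 mol/L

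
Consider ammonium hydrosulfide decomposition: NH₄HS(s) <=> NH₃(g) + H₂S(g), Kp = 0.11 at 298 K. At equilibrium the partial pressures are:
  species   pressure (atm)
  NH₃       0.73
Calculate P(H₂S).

(NH₄HS is a pure solid — omitted from Kp.)
At equilibrium, Kp = P(NH₃)·P(H₂S) = 0.11.
(0.73)·(P(H₂S)) = 0.11
P(H₂S) = 0.151 = 0.15 atm

P(H₂S) = 0.15 atm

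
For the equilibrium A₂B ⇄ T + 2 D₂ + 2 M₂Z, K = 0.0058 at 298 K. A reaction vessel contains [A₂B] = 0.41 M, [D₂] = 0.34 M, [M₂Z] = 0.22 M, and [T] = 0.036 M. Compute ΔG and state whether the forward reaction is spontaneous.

ΔG = -6.12 kJ/mol; the forward reaction is spontaneous

Q = [T]·[D₂]²·[M₂Z]² / [A₂B] = (0.036)·(0.34)²·(0.22)² / (0.41) = 4.91×10⁻⁴
ΔG = RT ln(Q/K) = (8.314 J mol⁻¹ K⁻¹)(298 K) × ln(4.91×10⁻⁴/0.0058)
   = (2.478 kJ/mol)(-2.469) = -6.12 kJ/mol
ΔG < 0, so the forward reaction is spontaneous (proceeds forward).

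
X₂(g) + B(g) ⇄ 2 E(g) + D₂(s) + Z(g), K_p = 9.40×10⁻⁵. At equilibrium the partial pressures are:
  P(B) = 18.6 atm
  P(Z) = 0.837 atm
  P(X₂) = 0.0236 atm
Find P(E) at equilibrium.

P(E) = 0.00702 atm

(D₂ is a pure solid — omitted from K_p.)
At equilibrium, K_p = P(E)²·P(Z) / (P(X₂)·P(B)) = 9.40×10⁻⁵.
(P(E))²·(0.837) / ((0.0236)·(18.6)) = 9.40×10⁻⁵
P(E)² = 4.93×10⁻⁵ ⇒ P(E) = 0.00702 atm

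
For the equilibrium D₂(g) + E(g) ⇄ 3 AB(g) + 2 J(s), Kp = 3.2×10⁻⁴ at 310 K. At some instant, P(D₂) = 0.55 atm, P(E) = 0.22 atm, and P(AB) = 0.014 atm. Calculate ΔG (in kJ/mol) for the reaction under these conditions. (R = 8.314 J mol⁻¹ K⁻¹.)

ΔG = -6.82 kJ/mol

(J is a pure solid — omitted from Qp.)
Qp = P(AB)³ / (P(D₂)·P(E)) = (0.014)³ / ((0.55)·(0.22)) = 2.27×10⁻⁵
ΔG = RT ln(Qp/Kp) = (8.314 J mol⁻¹ K⁻¹)(310 K) × ln(2.27×10⁻⁵/3.2×10⁻⁴)
   = (2.577 kJ/mol)(-2.646) = -6.82 kJ/mol
ΔG < 0, so the forward reaction is spontaneous (proceeds forward).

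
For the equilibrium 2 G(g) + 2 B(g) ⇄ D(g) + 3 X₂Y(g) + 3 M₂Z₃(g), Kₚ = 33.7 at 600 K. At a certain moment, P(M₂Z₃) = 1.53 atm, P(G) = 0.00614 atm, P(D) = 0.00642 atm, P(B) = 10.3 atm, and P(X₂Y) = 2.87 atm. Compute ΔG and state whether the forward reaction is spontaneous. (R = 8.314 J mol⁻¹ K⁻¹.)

ΔG = 6.96 kJ/mol; the forward reaction is non-spontaneous

Qₚ = P(D)·P(X₂Y)³·P(M₂Z₃)³ / (P(G)²·P(B)²) = (0.00642)·(2.87)³·(1.53)³ / ((0.00614)²·(10.3)²) = 136
ΔG = RT ln(Qₚ/Kₚ) = (8.314 J mol⁻¹ K⁻¹)(600 K) × ln(136/33.7)
   = (4.988 kJ/mol)(1.395) = 6.96 kJ/mol
ΔG > 0, so the forward reaction is non-spontaneous (proceeds in reverse).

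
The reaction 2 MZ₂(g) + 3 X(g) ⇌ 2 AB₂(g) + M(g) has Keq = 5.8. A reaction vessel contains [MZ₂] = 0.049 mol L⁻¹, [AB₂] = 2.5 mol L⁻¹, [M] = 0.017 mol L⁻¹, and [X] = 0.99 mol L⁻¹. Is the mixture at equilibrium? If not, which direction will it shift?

no; Q > K, reaction proceeds in reverse

Q = [AB₂]²·[M] / ([MZ₂]²·[X]³) = (2.5)²·(0.017) / ((0.049)²·(0.99)³) = 46
Q = 46 > Keq = 5.8: net reverse reaction.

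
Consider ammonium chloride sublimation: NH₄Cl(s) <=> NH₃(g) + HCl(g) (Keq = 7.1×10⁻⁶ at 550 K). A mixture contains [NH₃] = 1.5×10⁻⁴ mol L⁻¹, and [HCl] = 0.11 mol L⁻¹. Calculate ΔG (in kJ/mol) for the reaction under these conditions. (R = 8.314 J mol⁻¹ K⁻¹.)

(NH₄Cl is a pure solid — omitted from Q.)
Q = [NH₃]·[HCl] = (1.5×10⁻⁴)·(0.11) = 1.65×10⁻⁵
ΔG = RT ln(Q/Keq) = (8.314 J mol⁻¹ K⁻¹)(550 K) × ln(1.65×10⁻⁵/7.1×10⁻⁶)
   = (4.573 kJ/mol)(0.8433) = 3.86 kJ/mol
ΔG > 0, so the forward reaction is non-spontaneous (proceeds in reverse).

ΔG = 3.86 kJ/mol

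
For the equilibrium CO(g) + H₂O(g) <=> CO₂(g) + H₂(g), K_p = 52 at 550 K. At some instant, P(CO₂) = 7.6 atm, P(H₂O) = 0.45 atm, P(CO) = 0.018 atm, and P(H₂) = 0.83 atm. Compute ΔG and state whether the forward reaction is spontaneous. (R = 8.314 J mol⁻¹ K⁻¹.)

Q_p = P(CO₂)·P(H₂) / (P(CO)·P(H₂O)) = (7.6)·(0.83) / ((0.018)·(0.45)) = 779
ΔG = RT ln(Q_p/K_p) = (8.314 J mol⁻¹ K⁻¹)(550 K) × ln(779/52)
   = (4.573 kJ/mol)(2.707) = 12.4 kJ/mol
ΔG > 0, so the forward reaction is non-spontaneous (proceeds in reverse).

ΔG = 12.4 kJ/mol; the forward reaction is non-spontaneous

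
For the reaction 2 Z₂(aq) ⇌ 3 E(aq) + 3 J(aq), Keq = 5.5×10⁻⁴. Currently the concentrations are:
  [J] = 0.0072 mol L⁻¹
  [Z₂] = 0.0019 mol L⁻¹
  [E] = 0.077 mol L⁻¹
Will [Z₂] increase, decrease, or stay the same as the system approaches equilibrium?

Q = [E]³·[J]³ / [Z₂]² = (0.077)³·(0.0072)³ / (0.0019)² = 4.7×10⁻⁵
Q = 4.7×10⁻⁵ < Keq = 5.5×10⁻⁴: net forward reaction.
Z₂ is a reactant, so it decreases.

decrease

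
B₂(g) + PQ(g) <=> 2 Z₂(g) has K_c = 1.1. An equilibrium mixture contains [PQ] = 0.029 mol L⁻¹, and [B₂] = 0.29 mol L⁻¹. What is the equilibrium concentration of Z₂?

At equilibrium, K_c = [Z₂]² / ([B₂]·[PQ]) = 1.1.
([Z₂])² / ((0.29)·(0.029)) = 1.1
[Z₂]² = 0.00925 ⇒ [Z₂] = 0.096 mol L⁻¹

[Z₂] = 0.096 mol L⁻¹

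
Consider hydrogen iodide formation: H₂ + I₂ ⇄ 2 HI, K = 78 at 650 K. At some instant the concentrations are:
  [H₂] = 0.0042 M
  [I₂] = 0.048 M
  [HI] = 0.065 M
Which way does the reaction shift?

Q = [HI]² / ([H₂]·[I₂]) = (0.065)² / ((0.0042)·(0.048)) = 21
Q = 21 < K = 78, so the forward reaction proceeds.

in the forward direction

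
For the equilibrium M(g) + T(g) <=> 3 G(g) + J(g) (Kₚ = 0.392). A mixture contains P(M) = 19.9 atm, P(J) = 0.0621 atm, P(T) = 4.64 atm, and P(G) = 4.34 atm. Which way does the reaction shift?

Qₚ = P(G)³·P(J) / (P(M)·P(T)) = (4.34)³·(0.0621) / ((19.9)·(4.64)) = 0.0550
Qₚ = 0.0550 < Kₚ = 0.392, so the forward reaction proceeds.

toward products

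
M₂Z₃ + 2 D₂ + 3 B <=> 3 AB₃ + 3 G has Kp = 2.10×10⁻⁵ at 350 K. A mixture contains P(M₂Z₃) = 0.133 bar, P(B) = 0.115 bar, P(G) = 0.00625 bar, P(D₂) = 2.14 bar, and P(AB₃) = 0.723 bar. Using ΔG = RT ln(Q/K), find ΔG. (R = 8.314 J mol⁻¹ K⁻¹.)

Qp = P(AB₃)³·P(G)³ / (P(M₂Z₃)·P(D₂)²·P(B)³) = (0.723)³·(0.00625)³ / ((0.133)·(2.14)²·(0.115)³) = 9.96×10⁻⁵
ΔG = RT ln(Qp/Kp) = (8.314 J mol⁻¹ K⁻¹)(350 K) × ln(9.96×10⁻⁵/2.10×10⁻⁵)
   = (2.910 kJ/mol)(1.557) = 4.53 kJ/mol
ΔG > 0, so the forward reaction is non-spontaneous (proceeds in reverse).

ΔG = 4.53 kJ/mol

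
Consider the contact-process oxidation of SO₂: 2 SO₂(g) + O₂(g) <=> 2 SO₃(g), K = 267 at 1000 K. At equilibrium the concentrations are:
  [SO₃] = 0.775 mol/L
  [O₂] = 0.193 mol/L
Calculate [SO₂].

At equilibrium, K = [SO₃]² / ([SO₂]²·[O₂]) = 267.
(0.775)² / (([SO₂])²·(0.193)) = 267
[SO₂]² = 0.0117 ⇒ [SO₂] = 0.108 mol/L

[SO₂] = 0.108 mol/L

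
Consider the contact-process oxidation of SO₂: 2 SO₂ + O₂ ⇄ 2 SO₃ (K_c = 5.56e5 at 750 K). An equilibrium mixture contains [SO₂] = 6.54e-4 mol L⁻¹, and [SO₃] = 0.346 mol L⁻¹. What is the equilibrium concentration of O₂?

At equilibrium, K_c = [SO₃]² / ([SO₂]²·[O₂]) = 5.56e5.
(0.346)² / ((6.54e-4)²·([O₂])) = 5.56e5
[O₂] = 0.503 mol L⁻¹

[O₂] = 0.503 mol L⁻¹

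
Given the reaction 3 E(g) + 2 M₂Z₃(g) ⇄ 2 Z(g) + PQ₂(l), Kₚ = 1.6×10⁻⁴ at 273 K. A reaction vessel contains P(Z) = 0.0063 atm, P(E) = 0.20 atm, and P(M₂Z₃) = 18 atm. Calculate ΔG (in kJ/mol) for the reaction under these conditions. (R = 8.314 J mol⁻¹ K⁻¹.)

ΔG = -5.33 kJ/mol

(PQ₂ is a pure liquid — omitted from Qₚ.)
Qₚ = P(Z)² / (P(E)³·P(M₂Z₃)²) = (0.0063)² / ((0.20)³·(18)²) = 1.53×10⁻⁵
ΔG = RT ln(Qₚ/Kₚ) = (8.314 J mol⁻¹ K⁻¹)(273 K) × ln(1.53×10⁻⁵/1.6×10⁻⁴)
   = (2.270 kJ/mol)(-2.347) = -5.33 kJ/mol
ΔG < 0, so the forward reaction is spontaneous (proceeds forward).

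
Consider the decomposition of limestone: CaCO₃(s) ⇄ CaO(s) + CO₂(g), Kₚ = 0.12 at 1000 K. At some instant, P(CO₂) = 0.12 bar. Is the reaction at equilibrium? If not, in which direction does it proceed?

at equilibrium

(CaCO₃, CaO are pure solids — omitted from Qₚ.)
Qₚ = P(CO₂) = 0.12
Qₚ = 0.12 = Kₚ, so the system is already at equilibrium.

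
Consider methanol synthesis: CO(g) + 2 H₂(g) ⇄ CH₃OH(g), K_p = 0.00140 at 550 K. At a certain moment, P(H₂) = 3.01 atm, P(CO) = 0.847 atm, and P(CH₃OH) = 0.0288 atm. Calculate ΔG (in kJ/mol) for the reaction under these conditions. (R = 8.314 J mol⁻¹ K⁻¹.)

ΔG = 4.51 kJ/mol

Q_p = P(CH₃OH) / (P(CO)·P(H₂)²) = (0.0288) / ((0.847)·(3.01)²) = 0.00375
ΔG = RT ln(Q_p/K_p) = (8.314 J mol⁻¹ K⁻¹)(550 K) × ln(0.00375/0.00140)
   = (4.573 kJ/mol)(0.9853) = 4.51 kJ/mol
ΔG > 0, so the forward reaction is non-spontaneous (proceeds in reverse).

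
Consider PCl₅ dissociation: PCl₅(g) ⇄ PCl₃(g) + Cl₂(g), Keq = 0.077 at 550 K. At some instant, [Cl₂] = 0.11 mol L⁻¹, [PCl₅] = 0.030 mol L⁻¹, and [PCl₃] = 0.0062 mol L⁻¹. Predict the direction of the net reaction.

Q = [PCl₃]·[Cl₂] / [PCl₅] = (0.0062)·(0.11) / (0.030) = 0.023
Q = 0.023 < Keq = 0.077, so the forward reaction proceeds.

forward (toward products)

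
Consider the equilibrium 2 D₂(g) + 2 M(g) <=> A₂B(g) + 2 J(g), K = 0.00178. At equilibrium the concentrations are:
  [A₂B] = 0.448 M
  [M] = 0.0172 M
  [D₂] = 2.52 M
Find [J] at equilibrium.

At equilibrium, K = [A₂B]·[J]² / ([D₂]²·[M]²) = 0.00178.
(0.448)·([J])² / ((2.52)²·(0.0172)²) = 0.00178
[J]² = 7.46×10⁻⁶ ⇒ [J] = 0.00273 M

[J] = 0.00273 M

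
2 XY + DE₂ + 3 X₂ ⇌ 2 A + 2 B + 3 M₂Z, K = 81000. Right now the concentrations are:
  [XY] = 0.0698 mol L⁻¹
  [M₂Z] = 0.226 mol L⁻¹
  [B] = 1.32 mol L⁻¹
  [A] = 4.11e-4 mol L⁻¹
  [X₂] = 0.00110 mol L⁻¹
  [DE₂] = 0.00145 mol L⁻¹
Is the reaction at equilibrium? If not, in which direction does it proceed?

Q = [A]²·[B]²·[M₂Z]³ / ([XY]²·[DE₂]·[X₂]³) = (4.11e-4)²·(1.32)²·(0.226)³ / ((0.0698)²·(0.00145)·(0.00110)³) = 3.61e5
Q = 3.61e5 > K = 81000, so the reverse reaction proceeds.

in the reverse direction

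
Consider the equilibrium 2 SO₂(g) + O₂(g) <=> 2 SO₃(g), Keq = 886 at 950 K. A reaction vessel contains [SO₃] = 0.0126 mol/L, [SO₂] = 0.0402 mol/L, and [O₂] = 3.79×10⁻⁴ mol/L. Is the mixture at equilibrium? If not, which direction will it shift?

no; Q < K, reaction proceeds forward

Q = [SO₃]² / ([SO₂]²·[O₂]) = (0.0126)² / ((0.0402)²·(3.79×10⁻⁴)) = 259
Q = 259 < Keq = 886: net forward reaction.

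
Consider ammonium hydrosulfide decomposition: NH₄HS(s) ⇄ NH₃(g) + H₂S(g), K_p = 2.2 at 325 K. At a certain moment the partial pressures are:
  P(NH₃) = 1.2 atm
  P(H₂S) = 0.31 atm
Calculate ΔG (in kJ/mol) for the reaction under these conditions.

(NH₄HS is a pure solid — omitted from Q_p.)
Q_p = P(NH₃)·P(H₂S) = (1.2)·(0.31) = 0.372
ΔG = RT ln(Q_p/K_p) = (8.314 J mol⁻¹ K⁻¹)(325 K) × ln(0.372/2.2)
   = (2.702 kJ/mol)(-1.777) = -4.80 kJ/mol
ΔG < 0, so the forward reaction is spontaneous (proceeds forward).

ΔG = -4.80 kJ/mol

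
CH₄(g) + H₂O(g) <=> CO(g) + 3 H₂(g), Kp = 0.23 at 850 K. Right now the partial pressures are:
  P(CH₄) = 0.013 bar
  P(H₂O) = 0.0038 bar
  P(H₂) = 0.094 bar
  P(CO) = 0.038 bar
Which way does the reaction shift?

to the left

Qp = P(CO)·P(H₂)³ / (P(CH₄)·P(H₂O)) = (0.038)·(0.094)³ / ((0.013)·(0.0038)) = 0.64
Qp = 0.64 > Kp = 0.23, so the reverse reaction proceeds.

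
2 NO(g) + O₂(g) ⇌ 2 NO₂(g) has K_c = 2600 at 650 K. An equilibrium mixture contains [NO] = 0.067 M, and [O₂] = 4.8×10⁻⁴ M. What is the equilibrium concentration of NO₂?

At equilibrium, K_c = [NO₂]² / ([NO]²·[O₂]) = 2600.
([NO₂])² / ((0.067)²·(4.8×10⁻⁴)) = 2600
[NO₂]² = 0.00560 ⇒ [NO₂] = 0.075 M

[NO₂] = 0.075 M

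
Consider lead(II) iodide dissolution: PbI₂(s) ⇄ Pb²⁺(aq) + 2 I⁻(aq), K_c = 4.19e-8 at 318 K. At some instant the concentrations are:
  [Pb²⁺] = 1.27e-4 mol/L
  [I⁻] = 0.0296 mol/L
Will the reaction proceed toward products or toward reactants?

(PbI₂ is a pure solid — omitted from Q_c.)
Q_c = [Pb²⁺]·[I⁻]² = (1.27e-4)·(0.0296)² = 1.11e-7
Q_c = 1.11e-7 > K_c = 4.19e-8, so the reverse reaction proceeds.

in the reverse direction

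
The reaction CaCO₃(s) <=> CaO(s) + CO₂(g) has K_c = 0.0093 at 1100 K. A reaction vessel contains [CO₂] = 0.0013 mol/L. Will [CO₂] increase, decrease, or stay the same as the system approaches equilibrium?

increase

(CaCO₃, CaO are pure solids — omitted from Q_c.)
Q_c = [CO₂] = 0.0013
Q_c = 0.0013 < K_c = 0.0093: net forward reaction.
CO₂ is a product, so it increases.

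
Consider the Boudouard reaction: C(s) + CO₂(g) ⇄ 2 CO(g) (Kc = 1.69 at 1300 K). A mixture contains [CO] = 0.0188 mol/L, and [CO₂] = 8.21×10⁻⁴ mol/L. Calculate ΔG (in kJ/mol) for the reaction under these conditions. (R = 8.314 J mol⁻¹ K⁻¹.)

(C is a pure solid — omitted from Qc.)
Qc = [CO]² / [CO₂] = (0.0188)² / (8.21×10⁻⁴) = 0.430
ΔG = RT ln(Qc/Kc) = (8.314 J mol⁻¹ K⁻¹)(1300 K) × ln(0.430/1.69)
   = (10.81 kJ/mol)(-1.369) = -14.8 kJ/mol
ΔG < 0, so the forward reaction is spontaneous (proceeds forward).

ΔG = -14.8 kJ/mol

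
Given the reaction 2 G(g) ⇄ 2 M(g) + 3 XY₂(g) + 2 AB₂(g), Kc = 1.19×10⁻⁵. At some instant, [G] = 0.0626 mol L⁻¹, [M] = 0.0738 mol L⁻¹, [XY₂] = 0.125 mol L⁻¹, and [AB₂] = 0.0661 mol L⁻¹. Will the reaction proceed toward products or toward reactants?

no net change (already at equilibrium)

Qc = [M]²·[XY₂]³·[AB₂]² / [G]² = (0.0738)²·(0.125)³·(0.0661)² / (0.0626)² = 1.19×10⁻⁵
Qc = 1.19×10⁻⁵ = Kc, so the system is already at equilibrium.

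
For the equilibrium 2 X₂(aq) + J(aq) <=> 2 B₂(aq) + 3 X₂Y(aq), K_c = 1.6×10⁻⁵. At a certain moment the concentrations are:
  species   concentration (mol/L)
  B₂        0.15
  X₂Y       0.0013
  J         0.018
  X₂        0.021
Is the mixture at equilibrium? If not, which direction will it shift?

Q_c = [B₂]²·[X₂Y]³ / ([X₂]²·[J]) = (0.15)²·(0.0013)³ / ((0.021)²·(0.018)) = 6.2×10⁻⁶
Q_c = 6.2×10⁻⁶ < K_c = 1.6×10⁻⁵: net forward reaction.

no; Q < K, reaction proceeds forward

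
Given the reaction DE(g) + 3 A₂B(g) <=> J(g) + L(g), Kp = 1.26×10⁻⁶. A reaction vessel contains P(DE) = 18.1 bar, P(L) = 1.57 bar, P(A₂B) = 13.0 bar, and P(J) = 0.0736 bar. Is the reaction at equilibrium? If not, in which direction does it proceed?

reverse (toward reactants)

Qp = P(J)·P(L) / (P(DE)·P(A₂B)³) = (0.0736)·(1.57) / ((18.1)·(13.0)³) = 2.91×10⁻⁶
Qp = 2.91×10⁻⁶ > Kp = 1.26×10⁻⁶, so the reverse reaction proceeds.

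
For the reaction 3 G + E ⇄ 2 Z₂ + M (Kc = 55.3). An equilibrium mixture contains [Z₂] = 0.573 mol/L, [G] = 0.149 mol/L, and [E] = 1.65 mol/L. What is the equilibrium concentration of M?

[M] = 0.919 mol/L

At equilibrium, Kc = [Z₂]²·[M] / ([G]³·[E]) = 55.3.
(0.573)²·([M]) / ((0.149)³·(1.65)) = 55.3
[M] = 0.919 mol/L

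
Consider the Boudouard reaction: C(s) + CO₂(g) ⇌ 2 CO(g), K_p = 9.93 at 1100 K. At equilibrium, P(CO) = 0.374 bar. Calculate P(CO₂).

(C is a pure solid — omitted from K_p.)
At equilibrium, K_p = P(CO)² / P(CO₂) = 9.93.
(0.374)² / (P(CO₂)) = 9.93
P(CO₂) = 0.0141 bar

P(CO₂) = 0.0141 bar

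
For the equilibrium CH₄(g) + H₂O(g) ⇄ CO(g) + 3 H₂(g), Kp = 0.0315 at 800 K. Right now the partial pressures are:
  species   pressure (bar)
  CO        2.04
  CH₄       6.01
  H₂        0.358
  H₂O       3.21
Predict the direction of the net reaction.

toward products

Qp = P(CO)·P(H₂)³ / (P(CH₄)·P(H₂O)) = (2.04)·(0.358)³ / ((6.01)·(3.21)) = 0.00485
Qp = 0.00485 < Kp = 0.0315, so the forward reaction proceeds.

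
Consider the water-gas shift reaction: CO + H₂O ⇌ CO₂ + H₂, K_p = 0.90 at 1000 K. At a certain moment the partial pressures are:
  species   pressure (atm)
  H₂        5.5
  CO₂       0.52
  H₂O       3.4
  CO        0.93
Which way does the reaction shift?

no net change (already at equilibrium)

Q_p = P(CO₂)·P(H₂) / (P(CO)·P(H₂O)) = (0.52)·(5.5) / ((0.93)·(3.4)) = 0.90
Q_p = 0.90 = K_p, so the system is already at equilibrium.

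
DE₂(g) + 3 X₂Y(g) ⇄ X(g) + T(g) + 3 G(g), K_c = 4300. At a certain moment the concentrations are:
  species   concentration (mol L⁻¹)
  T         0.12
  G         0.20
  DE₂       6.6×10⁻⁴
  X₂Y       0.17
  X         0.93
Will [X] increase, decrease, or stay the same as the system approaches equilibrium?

increase

Q_c = [X]·[T]·[G]³ / ([DE₂]·[X₂Y]³) = (0.93)·(0.12)·(0.20)³ / ((6.6×10⁻⁴)·(0.17)³) = 280
Q_c = 280 < K_c = 4300: net forward reaction.
X is a product, so it increases.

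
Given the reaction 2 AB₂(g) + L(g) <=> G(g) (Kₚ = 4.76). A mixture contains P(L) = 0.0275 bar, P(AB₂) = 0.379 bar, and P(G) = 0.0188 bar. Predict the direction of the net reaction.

Qₚ = P(G) / (P(AB₂)²·P(L)) = (0.0188) / ((0.379)²·(0.0275)) = 4.76
Qₚ = 4.76 = Kₚ, so the system is already at equilibrium.

neither direction; the system is at equilibrium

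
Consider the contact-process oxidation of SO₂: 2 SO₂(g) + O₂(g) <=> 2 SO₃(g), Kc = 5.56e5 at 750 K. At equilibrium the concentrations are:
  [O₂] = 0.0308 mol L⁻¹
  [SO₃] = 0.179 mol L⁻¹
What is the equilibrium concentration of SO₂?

[SO₂] = 0.00137 mol L⁻¹

At equilibrium, Kc = [SO₃]² / ([SO₂]²·[O₂]) = 5.56e5.
(0.179)² / (([SO₂])²·(0.0308)) = 5.56e5
[SO₂]² = 1.87e-6 ⇒ [SO₂] = 0.00137 mol L⁻¹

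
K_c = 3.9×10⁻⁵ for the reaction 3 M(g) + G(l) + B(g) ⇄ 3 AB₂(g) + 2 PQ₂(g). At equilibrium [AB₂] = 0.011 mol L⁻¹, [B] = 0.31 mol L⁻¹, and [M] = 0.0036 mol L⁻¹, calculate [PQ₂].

(G is a pure liquid — omitted from K_c.)
At equilibrium, K_c = [AB₂]³·[PQ₂]² / ([M]³·[B]) = 3.9×10⁻⁵.
(0.011)³·([PQ₂])² / ((0.0036)³·(0.31)) = 3.9×10⁻⁵
[PQ₂]² = 4.24×10⁻⁷ ⇒ [PQ₂] = 6.5×10⁻⁴ mol L⁻¹

[PQ₂] = 6.5×10⁻⁴ mol L⁻¹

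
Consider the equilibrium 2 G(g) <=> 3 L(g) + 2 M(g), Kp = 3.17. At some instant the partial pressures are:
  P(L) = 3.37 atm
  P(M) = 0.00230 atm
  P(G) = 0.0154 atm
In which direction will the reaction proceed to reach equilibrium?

in the forward direction

Qp = P(L)³·P(M)² / P(G)² = (3.37)³·(0.00230)² / (0.0154)² = 0.854
Qp = 0.854 < Kp = 3.17, so the forward reaction proceeds.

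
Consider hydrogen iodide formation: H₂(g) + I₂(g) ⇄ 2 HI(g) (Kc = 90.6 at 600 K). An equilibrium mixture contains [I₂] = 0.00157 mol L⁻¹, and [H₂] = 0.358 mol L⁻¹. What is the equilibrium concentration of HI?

[HI] = 0.226 mol L⁻¹

At equilibrium, Kc = [HI]² / ([H₂]·[I₂]) = 90.6.
([HI])² / ((0.358)·(0.00157)) = 90.6
[HI]² = 0.0509 ⇒ [HI] = 0.226 mol L⁻¹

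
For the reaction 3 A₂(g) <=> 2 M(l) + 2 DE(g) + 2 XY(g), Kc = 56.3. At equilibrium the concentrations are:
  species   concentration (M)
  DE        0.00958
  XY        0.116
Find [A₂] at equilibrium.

[A₂] = 0.00280 M

(M is a pure liquid — omitted from Kc.)
At equilibrium, Kc = [DE]²·[XY]² / [A₂]³ = 56.3.
(0.00958)²·(0.116)² / ([A₂])³ = 56.3
[A₂]³ = 2.19×10⁻⁸ ⇒ [A₂] = 0.00280 M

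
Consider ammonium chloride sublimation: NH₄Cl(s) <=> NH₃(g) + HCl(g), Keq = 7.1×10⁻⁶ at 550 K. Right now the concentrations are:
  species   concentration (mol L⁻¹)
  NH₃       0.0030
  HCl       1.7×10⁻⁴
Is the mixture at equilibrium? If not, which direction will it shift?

(NH₄Cl is a pure solid — omitted from Q.)
Q = [NH₃]·[HCl] = (0.0030)·(1.7×10⁻⁴) = 5.1×10⁻⁷
Q = 5.1×10⁻⁷ < Keq = 7.1×10⁻⁶: net forward reaction.

no; Q < K, reaction proceeds forward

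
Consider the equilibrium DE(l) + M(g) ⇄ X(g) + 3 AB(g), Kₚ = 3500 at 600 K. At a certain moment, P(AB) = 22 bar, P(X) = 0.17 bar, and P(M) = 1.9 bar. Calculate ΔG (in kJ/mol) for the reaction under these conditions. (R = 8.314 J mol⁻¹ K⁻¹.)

ΔG = -6.49 kJ/mol

(DE is a pure liquid — omitted from Qₚ.)
Qₚ = P(X)·P(AB)³ / P(M) = (0.17)·(22)³ / (1.9) = 953
ΔG = RT ln(Qₚ/Kₚ) = (8.314 J mol⁻¹ K⁻¹)(600 K) × ln(953/3500)
   = (4.988 kJ/mol)(-1.301) = -6.49 kJ/mol
ΔG < 0, so the forward reaction is spontaneous (proceeds forward).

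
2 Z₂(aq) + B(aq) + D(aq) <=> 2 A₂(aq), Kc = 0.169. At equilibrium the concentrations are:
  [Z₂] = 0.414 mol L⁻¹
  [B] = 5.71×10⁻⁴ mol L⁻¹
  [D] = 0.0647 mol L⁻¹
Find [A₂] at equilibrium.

At equilibrium, Kc = [A₂]² / ([Z₂]²·[B]·[D]) = 0.169.
([A₂])² / ((0.414)²·(5.71×10⁻⁴)·(0.0647)) = 0.169
[A₂]² = 1.07×10⁻⁶ ⇒ [A₂] = 0.00103 mol L⁻¹

[A₂] = 0.00103 mol L⁻¹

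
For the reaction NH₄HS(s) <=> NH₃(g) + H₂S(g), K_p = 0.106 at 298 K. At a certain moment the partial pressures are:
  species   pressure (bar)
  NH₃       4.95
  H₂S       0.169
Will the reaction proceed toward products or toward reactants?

(NH₄HS is a pure solid — omitted from Q_p.)
Q_p = P(NH₃)·P(H₂S) = (4.95)·(0.169) = 0.837
Q_p = 0.837 > K_p = 0.106, so the reverse reaction proceeds.

in the reverse direction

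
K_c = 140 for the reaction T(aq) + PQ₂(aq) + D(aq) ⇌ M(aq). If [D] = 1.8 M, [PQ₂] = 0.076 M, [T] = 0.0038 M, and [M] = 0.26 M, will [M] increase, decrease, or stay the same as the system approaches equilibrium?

Q_c = [M] / ([T]·[PQ₂]·[D]) = (0.26) / ((0.0038)·(0.076)·(1.8)) = 500
Q_c = 500 > K_c = 140: net reverse reaction.
M is a product, so it decreases.

decrease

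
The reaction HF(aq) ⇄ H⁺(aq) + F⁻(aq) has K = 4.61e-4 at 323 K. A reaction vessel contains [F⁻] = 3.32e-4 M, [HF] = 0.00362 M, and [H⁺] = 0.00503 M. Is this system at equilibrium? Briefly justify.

Q = [H⁺]·[F⁻] / [HF] = (0.00503)·(3.32e-4) / (0.00362) = 4.61e-4
Q = 4.61e-4 = K; the system is at equilibrium.

yes, at equilibrium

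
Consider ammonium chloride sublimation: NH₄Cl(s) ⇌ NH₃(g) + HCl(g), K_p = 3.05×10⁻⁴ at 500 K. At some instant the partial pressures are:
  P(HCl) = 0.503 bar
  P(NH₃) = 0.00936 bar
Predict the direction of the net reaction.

(NH₄Cl is a pure solid — omitted from Q_p.)
Q_p = P(NH₃)·P(HCl) = (0.00936)·(0.503) = 0.00471
Q_p = 0.00471 > K_p = 3.05×10⁻⁴, so the reverse reaction proceeds.

in the reverse direction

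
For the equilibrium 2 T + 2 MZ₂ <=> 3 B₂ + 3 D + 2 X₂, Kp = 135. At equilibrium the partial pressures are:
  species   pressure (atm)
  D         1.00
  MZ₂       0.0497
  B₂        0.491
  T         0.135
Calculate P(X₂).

At equilibrium, Kp = P(B₂)³·P(D)³·P(X₂)² / (P(T)²·P(MZ₂)²) = 135.
(0.491)³·(1.00)³·(P(X₂))² / ((0.135)²·(0.0497)²) = 135
P(X₂)² = 0.0513 ⇒ P(X₂) = 0.227 atm

P(X₂) = 0.227 atm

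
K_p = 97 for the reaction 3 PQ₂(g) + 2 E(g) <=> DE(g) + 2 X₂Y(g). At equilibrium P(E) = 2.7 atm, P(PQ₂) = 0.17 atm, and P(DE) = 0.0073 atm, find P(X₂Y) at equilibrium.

At equilibrium, K_p = P(DE)·P(X₂Y)² / (P(PQ₂)³·P(E)²) = 97.
(0.0073)·(P(X₂Y))² / ((0.17)³·(2.7)²) = 97
P(X₂Y)² = 476 ⇒ P(X₂Y) = 22 atm

P(X₂Y) = 22 atm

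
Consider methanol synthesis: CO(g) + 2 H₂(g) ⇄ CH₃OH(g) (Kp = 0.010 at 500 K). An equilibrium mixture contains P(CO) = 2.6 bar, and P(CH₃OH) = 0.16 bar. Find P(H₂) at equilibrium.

At equilibrium, Kp = P(CH₃OH) / (P(CO)·P(H₂)²) = 0.010.
(0.16) / ((2.6)·(P(H₂))²) = 0.010
P(H₂)² = 6.15 ⇒ P(H₂) = 2.5 bar

P(H₂) = 2.5 bar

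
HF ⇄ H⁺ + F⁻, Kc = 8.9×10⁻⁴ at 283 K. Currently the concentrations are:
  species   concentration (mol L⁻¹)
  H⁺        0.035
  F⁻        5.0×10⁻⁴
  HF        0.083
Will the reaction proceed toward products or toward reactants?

Qc = [H⁺]·[F⁻] / [HF] = (0.035)·(5.0×10⁻⁴) / (0.083) = 2.1×10⁻⁴
Qc = 2.1×10⁻⁴ < Kc = 8.9×10⁻⁴, so the forward reaction proceeds.

toward products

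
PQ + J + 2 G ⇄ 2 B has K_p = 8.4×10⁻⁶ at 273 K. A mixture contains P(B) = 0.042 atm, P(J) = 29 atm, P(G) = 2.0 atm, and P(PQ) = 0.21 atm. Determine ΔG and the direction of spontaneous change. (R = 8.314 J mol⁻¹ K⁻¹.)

Q_p = P(B)² / (P(PQ)·P(J)·P(G)²) = (0.042)² / ((0.21)·(29)·(2.0)²) = 7.24×10⁻⁵
ΔG = RT ln(Q_p/K_p) = (8.314 J mol⁻¹ K⁻¹)(273 K) × ln(7.24×10⁻⁵/8.4×10⁻⁶)
   = (2.270 kJ/mol)(2.154) = 4.89 kJ/mol
ΔG > 0, so the forward reaction is non-spontaneous (proceeds in reverse).

ΔG = 4.89 kJ/mol; the forward reaction is non-spontaneous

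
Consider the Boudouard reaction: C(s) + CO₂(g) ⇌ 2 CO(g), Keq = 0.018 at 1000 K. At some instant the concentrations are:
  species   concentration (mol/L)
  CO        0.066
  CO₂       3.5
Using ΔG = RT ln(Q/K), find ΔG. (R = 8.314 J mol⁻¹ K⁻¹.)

ΔG = -22.2 kJ/mol

(C is a pure solid — omitted from Q.)
Q = [CO]² / [CO₂] = (0.066)² / (3.5) = 0.00124
ΔG = RT ln(Q/Keq) = (8.314 J mol⁻¹ K⁻¹)(1000 K) × ln(0.00124/0.018)
   = (8.314 kJ/mol)(-2.675) = -22.2 kJ/mol
ΔG < 0, so the forward reaction is spontaneous (proceeds forward).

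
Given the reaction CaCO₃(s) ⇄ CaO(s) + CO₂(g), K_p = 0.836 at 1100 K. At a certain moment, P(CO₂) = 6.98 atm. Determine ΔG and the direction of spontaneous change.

(CaCO₃, CaO are pure solids — omitted from Q_p.)
Q_p = P(CO₂) = 6.98
ΔG = RT ln(Q_p/K_p) = (8.314 J mol⁻¹ K⁻¹)(1100 K) × ln(6.98/0.836)
   = (9.145 kJ/mol)(2.122) = 19.4 kJ/mol
ΔG > 0, so the forward reaction is non-spontaneous (proceeds in reverse).

ΔG = 19.4 kJ/mol; the forward reaction is non-spontaneous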